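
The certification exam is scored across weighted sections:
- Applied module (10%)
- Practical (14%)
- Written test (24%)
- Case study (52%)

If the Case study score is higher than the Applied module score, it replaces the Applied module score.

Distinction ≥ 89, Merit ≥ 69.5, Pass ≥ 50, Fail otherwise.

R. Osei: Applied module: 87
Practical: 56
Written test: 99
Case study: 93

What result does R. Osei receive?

Case study (93) > Applied module (87), so Applied module counts as 93.
Weighted total:
  Applied module 93 × 0.1 = 9.3
  Practical 56 × 0.14 = 7.84
  Written test 99 × 0.24 = 23.76
  Case study 93 × 0.52 = 48.36
Sum = 89.26
89.26 ≥ 89 → Distinction

Distinction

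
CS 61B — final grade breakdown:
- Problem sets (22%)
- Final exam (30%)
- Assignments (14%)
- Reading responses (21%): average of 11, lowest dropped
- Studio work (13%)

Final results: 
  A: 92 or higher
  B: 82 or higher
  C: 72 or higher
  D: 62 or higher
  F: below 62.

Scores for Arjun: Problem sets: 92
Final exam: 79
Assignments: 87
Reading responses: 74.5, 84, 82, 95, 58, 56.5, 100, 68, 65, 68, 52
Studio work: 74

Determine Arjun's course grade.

Reading responses: drop 52 → average of remaining 10 = 751/10 = 75.1
Weighted total:
  Problem sets 92 × 0.22 = 20.24
  Final exam 79 × 0.3 = 23.7
  Assignments 87 × 0.14 = 12.18
  Reading responses 75.1 × 0.21 = 15.771
  Studio work 74 × 0.13 = 9.62
Sum = 81.511
81.511 is ≥ 72 and < 82 → C

C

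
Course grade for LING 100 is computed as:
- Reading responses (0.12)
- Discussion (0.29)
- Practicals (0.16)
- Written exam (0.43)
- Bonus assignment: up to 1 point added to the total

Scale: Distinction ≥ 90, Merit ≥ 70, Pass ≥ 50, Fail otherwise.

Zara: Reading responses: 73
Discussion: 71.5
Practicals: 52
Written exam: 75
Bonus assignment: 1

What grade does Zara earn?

Weighted total:
  Reading responses 73 × 0.12 = 8.76
  Discussion 71.5 × 0.29 = 20.735
  Practicals 52 × 0.16 = 8.32
  Written exam 75 × 0.43 = 32.25
Sum = 70.065
Bonus assignment: 70.065 + 1 = 71.065
71.065 is ≥ 70 and < 90 → Merit

Merit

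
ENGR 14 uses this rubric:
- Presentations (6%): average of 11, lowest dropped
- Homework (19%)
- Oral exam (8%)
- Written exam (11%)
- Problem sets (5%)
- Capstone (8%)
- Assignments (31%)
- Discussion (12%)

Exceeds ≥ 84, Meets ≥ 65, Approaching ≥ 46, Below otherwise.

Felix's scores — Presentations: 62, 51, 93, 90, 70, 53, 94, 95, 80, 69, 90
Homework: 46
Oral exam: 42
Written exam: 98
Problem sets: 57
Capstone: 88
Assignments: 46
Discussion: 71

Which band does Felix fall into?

Presentations: drop 51 → average of remaining 10 = 796/10 = 79.6
Weighted total:
  Presentations 79.6 × 0.06 = 4.776
  Homework 46 × 0.19 = 8.74
  Oral exam 42 × 0.08 = 3.36
  Written exam 98 × 0.11 = 10.78
  Problem sets 57 × 0.05 = 2.85
  Capstone 88 × 0.08 = 7.04
  Assignments 46 × 0.31 = 14.26
  Discussion 71 × 0.12 = 8.52
Sum = 60.326
60.326 is ≥ 46 and < 65 → Approaching

Approaching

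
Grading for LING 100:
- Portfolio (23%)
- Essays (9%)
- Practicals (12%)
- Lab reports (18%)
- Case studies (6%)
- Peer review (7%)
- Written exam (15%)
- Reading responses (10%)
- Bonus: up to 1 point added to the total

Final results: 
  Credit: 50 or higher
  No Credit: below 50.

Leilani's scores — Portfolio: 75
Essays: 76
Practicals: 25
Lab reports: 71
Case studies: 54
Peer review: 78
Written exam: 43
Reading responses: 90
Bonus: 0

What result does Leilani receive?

Credit

Weighted total:
  Portfolio 75 × 0.23 = 17.25
  Essays 76 × 0.09 = 6.84
  Practicals 25 × 0.12 = 3
  Lab reports 71 × 0.18 = 12.78
  Case studies 54 × 0.06 = 3.24
  Peer review 78 × 0.07 = 5.46
  Written exam 43 × 0.15 = 6.45
  Reading responses 90 × 0.1 = 9
Sum = 64.02
Bonus: 64.02 + 0 = 64.02
64.02 ≥ 50 → Credit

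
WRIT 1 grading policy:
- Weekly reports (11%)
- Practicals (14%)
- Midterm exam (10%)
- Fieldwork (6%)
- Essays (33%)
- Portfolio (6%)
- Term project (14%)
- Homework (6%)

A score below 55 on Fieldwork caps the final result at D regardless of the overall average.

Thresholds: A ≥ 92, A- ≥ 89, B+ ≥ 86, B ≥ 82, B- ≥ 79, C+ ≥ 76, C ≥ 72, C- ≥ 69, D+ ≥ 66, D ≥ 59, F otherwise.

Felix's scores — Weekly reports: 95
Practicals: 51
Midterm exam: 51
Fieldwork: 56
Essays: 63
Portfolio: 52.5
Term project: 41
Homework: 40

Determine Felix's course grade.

Fieldwork score 56 ≥ 55: minimum met.
Weighted total:
  Weekly reports 95 × 0.11 = 10.45
  Practicals 51 × 0.14 = 7.14
  Midterm exam 51 × 0.1 = 5.1
  Fieldwork 56 × 0.06 = 3.36
  Essays 63 × 0.33 = 20.79
  Portfolio 52.5 × 0.06 = 3.15
  Term project 41 × 0.14 = 5.74
  Homework 40 × 0.06 = 2.4
Sum = 58.13
58.13 < 59 → F

F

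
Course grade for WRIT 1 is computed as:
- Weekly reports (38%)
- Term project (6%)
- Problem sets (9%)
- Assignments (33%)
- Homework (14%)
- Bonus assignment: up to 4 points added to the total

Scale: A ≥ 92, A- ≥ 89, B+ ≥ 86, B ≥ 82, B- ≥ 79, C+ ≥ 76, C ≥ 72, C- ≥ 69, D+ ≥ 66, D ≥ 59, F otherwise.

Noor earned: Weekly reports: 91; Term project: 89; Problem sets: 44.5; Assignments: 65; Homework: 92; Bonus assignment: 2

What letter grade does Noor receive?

Weighted total:
  Weekly reports 91 × 0.38 = 34.58
  Term project 89 × 0.06 = 5.34
  Problem sets 44.5 × 0.09 = 4.005
  Assignments 65 × 0.33 = 21.45
  Homework 92 × 0.14 = 12.88
Sum = 78.255
Bonus assignment: 78.255 + 2 = 80.255
80.255 is ≥ 79 and < 82 → B-

B-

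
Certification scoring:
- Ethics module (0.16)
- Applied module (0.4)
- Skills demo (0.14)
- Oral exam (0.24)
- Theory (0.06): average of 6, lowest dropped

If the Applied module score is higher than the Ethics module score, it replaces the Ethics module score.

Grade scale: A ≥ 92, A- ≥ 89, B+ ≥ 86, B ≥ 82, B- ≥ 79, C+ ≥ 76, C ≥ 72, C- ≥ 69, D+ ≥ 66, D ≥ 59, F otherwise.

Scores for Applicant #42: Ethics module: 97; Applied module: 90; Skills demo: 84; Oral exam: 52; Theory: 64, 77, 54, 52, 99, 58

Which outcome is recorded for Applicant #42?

B-

Theory: drop 52 → average of remaining 5 = 352/5 = 70.4
Applied module (90) ≤ Ethics module (97), so Ethics module stays at 97.
Weighted total:
  Ethics module 97 × 0.16 = 15.52
  Applied module 90 × 0.4 = 36
  Skills demo 84 × 0.14 = 11.76
  Oral exam 52 × 0.24 = 12.48
  Theory 70.4 × 0.06 = 4.224
Sum = 79.984
79.984 is ≥ 79 and < 82 → B-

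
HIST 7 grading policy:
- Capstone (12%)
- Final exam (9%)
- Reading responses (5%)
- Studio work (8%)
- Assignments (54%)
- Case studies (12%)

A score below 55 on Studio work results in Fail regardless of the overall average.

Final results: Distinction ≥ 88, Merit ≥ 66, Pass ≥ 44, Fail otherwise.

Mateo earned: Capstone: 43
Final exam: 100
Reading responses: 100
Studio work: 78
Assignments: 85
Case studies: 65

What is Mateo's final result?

Merit

Studio work score 78 ≥ 55: minimum met.
Weighted total:
  Capstone 43 × 0.12 = 5.16
  Final exam 100 × 0.09 = 9
  Reading responses 100 × 0.05 = 5
  Studio work 78 × 0.08 = 6.24
  Assignments 85 × 0.54 = 45.9
  Case studies 65 × 0.12 = 7.8
Sum = 79.1
79.1 is ≥ 66 and < 88 → Merit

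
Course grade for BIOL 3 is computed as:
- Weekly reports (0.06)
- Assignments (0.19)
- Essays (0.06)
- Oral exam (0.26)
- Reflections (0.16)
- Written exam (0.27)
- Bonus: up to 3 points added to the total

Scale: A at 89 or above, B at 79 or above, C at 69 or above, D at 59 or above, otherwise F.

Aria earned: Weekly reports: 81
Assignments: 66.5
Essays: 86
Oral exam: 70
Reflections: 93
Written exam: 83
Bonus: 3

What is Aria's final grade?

B

Weighted total:
  Weekly reports 81 × 0.06 = 4.86
  Assignments 66.5 × 0.19 = 12.635
  Essays 86 × 0.06 = 5.16
  Oral exam 70 × 0.26 = 18.2
  Reflections 93 × 0.16 = 14.88
  Written exam 83 × 0.27 = 22.41
Sum = 78.145
Bonus: 78.145 + 3 = 81.145
81.145 is ≥ 79 and < 89 → B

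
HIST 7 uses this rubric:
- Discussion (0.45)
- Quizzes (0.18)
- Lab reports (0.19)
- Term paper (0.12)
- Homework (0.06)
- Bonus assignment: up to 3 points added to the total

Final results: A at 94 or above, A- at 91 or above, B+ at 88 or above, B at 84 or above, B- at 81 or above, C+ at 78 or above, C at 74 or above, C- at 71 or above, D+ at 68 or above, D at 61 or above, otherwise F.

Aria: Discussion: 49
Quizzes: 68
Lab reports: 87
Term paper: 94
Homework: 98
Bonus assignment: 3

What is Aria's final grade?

Weighted total:
  Discussion 49 × 0.45 = 22.05
  Quizzes 68 × 0.18 = 12.24
  Lab reports 87 × 0.19 = 16.53
  Term paper 94 × 0.12 = 11.28
  Homework 98 × 0.06 = 5.88
Sum = 67.98
Bonus assignment: 67.98 + 3 = 70.98
70.98 is ≥ 68 and < 71 → D+

D+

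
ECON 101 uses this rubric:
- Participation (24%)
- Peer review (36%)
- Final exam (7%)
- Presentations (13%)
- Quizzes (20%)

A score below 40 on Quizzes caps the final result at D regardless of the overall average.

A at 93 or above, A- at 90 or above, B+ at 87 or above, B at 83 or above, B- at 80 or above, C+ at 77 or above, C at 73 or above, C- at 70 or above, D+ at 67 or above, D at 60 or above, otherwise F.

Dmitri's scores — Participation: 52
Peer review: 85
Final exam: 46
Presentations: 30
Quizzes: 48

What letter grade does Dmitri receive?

F

Quizzes score 48 ≥ 40: minimum met.
Weighted total:
  Participation 52 × 0.24 = 12.48
  Peer review 85 × 0.36 = 30.6
  Final exam 46 × 0.07 = 3.22
  Presentations 30 × 0.13 = 3.9
  Quizzes 48 × 0.2 = 9.6
Sum = 59.8
59.8 < 60 → F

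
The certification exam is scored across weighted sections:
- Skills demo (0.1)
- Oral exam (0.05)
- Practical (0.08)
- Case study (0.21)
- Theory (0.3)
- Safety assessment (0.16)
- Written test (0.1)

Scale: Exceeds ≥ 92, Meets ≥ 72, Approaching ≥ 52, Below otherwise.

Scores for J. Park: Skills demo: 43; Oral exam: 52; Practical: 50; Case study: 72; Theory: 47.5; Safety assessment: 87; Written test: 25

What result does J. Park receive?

Weighted total:
  Skills demo 43 × 0.1 = 4.3
  Oral exam 52 × 0.05 = 2.6
  Practical 50 × 0.08 = 4
  Case study 72 × 0.21 = 15.12
  Theory 47.5 × 0.3 = 14.25
  Safety assessment 87 × 0.16 = 13.92
  Written test 25 × 0.1 = 2.5
Sum = 56.69
56.69 is ≥ 52 and < 72 → Approaching

Approaching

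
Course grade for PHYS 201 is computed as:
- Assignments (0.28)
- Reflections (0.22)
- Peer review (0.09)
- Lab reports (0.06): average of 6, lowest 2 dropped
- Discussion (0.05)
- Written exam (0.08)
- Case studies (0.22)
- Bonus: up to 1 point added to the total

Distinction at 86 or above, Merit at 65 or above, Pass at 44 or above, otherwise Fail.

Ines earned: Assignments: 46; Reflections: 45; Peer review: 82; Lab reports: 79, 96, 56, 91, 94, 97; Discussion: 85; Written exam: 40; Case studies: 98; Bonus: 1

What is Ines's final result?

Merit

Lab reports: drop 56, 79 → average of remaining 4 = 378/4 = 94.5
Weighted total:
  Assignments 46 × 0.28 = 12.88
  Reflections 45 × 0.22 = 9.9
  Peer review 82 × 0.09 = 7.38
  Lab reports 94.5 × 0.06 = 5.67
  Discussion 85 × 0.05 = 4.25
  Written exam 40 × 0.08 = 3.2
  Case studies 98 × 0.22 = 21.56
Sum = 64.84
Bonus: 64.84 + 1 = 65.84
65.84 is ≥ 65 and < 86 → Merit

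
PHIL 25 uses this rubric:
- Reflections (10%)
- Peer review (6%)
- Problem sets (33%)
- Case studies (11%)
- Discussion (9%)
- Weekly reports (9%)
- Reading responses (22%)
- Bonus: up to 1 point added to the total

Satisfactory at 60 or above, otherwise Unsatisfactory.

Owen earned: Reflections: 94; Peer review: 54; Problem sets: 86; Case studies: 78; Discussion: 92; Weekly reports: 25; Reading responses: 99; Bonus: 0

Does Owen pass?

Weighted total:
  Reflections 94 × 0.1 = 9.4
  Peer review 54 × 0.06 = 3.24
  Problem sets 86 × 0.33 = 28.38
  Case studies 78 × 0.11 = 8.58
  Discussion 92 × 0.09 = 8.28
  Weekly reports 25 × 0.09 = 2.25
  Reading responses 99 × 0.22 = 21.78
Sum = 81.91
Bonus: 81.91 + 0 = 81.91
81.91 ≥ 60 → Satisfactory

Satisfactory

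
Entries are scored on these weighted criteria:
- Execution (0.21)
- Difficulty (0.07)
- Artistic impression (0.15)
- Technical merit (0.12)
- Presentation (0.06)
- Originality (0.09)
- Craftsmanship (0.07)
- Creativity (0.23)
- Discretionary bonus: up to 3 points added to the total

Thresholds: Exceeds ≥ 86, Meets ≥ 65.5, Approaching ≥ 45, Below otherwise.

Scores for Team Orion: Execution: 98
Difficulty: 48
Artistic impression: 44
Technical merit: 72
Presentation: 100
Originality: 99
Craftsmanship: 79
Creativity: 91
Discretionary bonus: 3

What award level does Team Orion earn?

Weighted total:
  Execution 98 × 0.21 = 20.58
  Difficulty 48 × 0.07 = 3.36
  Artistic impression 44 × 0.15 = 6.6
  Technical merit 72 × 0.12 = 8.64
  Presentation 100 × 0.06 = 6
  Originality 99 × 0.09 = 8.91
  Craftsmanship 79 × 0.07 = 5.53
  Creativity 91 × 0.23 = 20.93
Sum = 80.55
Discretionary bonus: 80.55 + 3 = 83.55
83.55 is ≥ 65.5 and < 86 → Meets

Meets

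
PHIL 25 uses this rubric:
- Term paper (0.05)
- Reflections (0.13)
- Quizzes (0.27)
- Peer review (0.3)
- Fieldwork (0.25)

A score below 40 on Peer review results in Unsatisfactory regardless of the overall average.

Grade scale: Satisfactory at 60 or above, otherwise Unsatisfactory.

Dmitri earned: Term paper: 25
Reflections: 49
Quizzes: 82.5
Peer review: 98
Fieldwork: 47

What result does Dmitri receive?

Peer review score 98 ≥ 40: minimum met.
Weighted total:
  Term paper 25 × 0.05 = 1.25
  Reflections 49 × 0.13 = 6.37
  Quizzes 82.5 × 0.27 = 22.275
  Peer review 98 × 0.3 = 29.4
  Fieldwork 47 × 0.25 = 11.75
Sum = 71.045
71.045 ≥ 60 → Satisfactory

Satisfactory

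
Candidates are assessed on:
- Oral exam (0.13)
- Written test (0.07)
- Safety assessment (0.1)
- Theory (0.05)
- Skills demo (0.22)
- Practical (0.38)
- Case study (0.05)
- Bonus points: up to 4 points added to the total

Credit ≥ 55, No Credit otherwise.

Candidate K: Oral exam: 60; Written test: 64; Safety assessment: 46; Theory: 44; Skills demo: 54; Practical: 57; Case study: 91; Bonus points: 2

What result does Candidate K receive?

Credit

Weighted total:
  Oral exam 60 × 0.13 = 7.8
  Written test 64 × 0.07 = 4.48
  Safety assessment 46 × 0.1 = 4.6
  Theory 44 × 0.05 = 2.2
  Skills demo 54 × 0.22 = 11.88
  Practical 57 × 0.38 = 21.66
  Case study 91 × 0.05 = 4.55
Sum = 57.17
Bonus points: 57.17 + 2 = 59.17
59.17 ≥ 55 → Credit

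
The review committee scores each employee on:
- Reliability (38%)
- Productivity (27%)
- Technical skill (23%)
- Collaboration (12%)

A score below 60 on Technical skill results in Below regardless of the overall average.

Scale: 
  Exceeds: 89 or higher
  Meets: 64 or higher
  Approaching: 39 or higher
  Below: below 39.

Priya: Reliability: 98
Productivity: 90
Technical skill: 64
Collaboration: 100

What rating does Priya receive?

Technical skill score 64 ≥ 60: minimum met.
Weighted total:
  Reliability 98 × 0.38 = 37.24
  Productivity 90 × 0.27 = 24.3
  Technical skill 64 × 0.23 = 14.72
  Collaboration 100 × 0.12 = 12
Sum = 88.26
88.26 is ≥ 64 and < 89 → Meets

Meets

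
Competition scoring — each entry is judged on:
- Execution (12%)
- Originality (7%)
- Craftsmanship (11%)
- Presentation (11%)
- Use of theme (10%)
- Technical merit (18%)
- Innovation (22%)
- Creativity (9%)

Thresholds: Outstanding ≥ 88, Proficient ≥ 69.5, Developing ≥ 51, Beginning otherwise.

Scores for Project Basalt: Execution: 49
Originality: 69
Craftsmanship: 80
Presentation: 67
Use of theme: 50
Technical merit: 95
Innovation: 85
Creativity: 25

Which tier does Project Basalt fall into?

Proficient

Weighted total:
  Execution 49 × 0.12 = 5.88
  Originality 69 × 0.07 = 4.83
  Craftsmanship 80 × 0.11 = 8.8
  Presentation 67 × 0.11 = 7.37
  Use of theme 50 × 0.1 = 5
  Technical merit 95 × 0.18 = 17.1
  Innovation 85 × 0.22 = 18.7
  Creativity 25 × 0.09 = 2.25
Sum = 69.93
69.93 is ≥ 69.5 and < 88 → Proficient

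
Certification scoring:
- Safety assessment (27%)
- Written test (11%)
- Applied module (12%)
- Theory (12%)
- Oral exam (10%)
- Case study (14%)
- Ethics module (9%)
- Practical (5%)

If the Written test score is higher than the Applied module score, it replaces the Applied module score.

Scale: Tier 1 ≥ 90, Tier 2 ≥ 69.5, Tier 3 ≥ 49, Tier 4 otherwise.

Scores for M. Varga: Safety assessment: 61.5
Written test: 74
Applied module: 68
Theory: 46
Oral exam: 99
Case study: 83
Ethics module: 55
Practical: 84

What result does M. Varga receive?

Written test (74) > Applied module (68), so Applied module counts as 74.
Weighted total:
  Safety assessment 61.5 × 0.27 = 16.605
  Written test 74 × 0.11 = 8.14
  Applied module 74 × 0.12 = 8.88
  Theory 46 × 0.12 = 5.52
  Oral exam 99 × 0.1 = 9.9
  Case study 83 × 0.14 = 11.62
  Ethics module 55 × 0.09 = 4.95
  Practical 84 × 0.05 = 4.2
Sum = 69.815
69.815 is ≥ 69.5 and < 90 → Tier 2

Tier 2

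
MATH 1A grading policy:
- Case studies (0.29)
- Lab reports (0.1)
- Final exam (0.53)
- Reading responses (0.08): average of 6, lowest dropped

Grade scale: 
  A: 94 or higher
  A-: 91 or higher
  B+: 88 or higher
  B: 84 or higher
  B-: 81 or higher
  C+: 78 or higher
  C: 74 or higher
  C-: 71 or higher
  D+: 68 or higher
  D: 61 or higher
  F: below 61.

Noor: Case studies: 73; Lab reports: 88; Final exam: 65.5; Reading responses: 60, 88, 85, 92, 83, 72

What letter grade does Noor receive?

Reading responses: drop 60 → average of remaining 5 = 420/5 = 84
Weighted total:
  Case studies 73 × 0.29 = 21.17
  Lab reports 88 × 0.1 = 8.8
  Final exam 65.5 × 0.53 = 34.715
  Reading responses 84 × 0.08 = 6.72
Sum = 71.405
71.405 is ≥ 71 and < 74 → C-

C-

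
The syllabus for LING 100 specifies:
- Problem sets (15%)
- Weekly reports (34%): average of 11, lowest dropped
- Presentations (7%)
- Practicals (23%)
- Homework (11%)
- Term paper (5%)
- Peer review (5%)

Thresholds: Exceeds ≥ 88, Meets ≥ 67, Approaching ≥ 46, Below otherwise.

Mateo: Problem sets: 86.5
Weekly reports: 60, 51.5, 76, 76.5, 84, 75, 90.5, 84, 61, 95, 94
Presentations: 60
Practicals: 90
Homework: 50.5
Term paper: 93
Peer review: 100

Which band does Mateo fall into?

Weekly reports: drop 51.5 → average of remaining 10 = 796/10 = 79.6
Weighted total:
  Problem sets 86.5 × 0.15 = 12.975
  Weekly reports 79.6 × 0.34 = 27.064
  Presentations 60 × 0.07 = 4.2
  Practicals 90 × 0.23 = 20.7
  Homework 50.5 × 0.11 = 5.555
  Term paper 93 × 0.05 = 4.65
  Peer review 100 × 0.05 = 5
Sum = 80.144
80.144 is ≥ 67 and < 88 → Meets

Meets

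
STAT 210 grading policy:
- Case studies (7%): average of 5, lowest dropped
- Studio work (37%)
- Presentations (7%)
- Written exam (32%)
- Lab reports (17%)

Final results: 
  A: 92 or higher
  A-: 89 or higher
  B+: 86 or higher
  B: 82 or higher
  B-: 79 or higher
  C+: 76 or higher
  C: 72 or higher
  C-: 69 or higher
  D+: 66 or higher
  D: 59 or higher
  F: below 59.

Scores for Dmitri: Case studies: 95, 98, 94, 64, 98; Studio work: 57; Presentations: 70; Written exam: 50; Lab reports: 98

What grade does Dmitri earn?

Case studies: drop 64 → average of remaining 4 = 385/4 = 96.25
Weighted total:
  Case studies 96.25 × 0.07 = 6.7375
  Studio work 57 × 0.37 = 21.09
  Presentations 70 × 0.07 = 4.9
  Written exam 50 × 0.32 = 16
  Lab reports 98 × 0.17 = 16.66
Sum = 65.3875
65.3875 is ≥ 59 and < 66 → D

D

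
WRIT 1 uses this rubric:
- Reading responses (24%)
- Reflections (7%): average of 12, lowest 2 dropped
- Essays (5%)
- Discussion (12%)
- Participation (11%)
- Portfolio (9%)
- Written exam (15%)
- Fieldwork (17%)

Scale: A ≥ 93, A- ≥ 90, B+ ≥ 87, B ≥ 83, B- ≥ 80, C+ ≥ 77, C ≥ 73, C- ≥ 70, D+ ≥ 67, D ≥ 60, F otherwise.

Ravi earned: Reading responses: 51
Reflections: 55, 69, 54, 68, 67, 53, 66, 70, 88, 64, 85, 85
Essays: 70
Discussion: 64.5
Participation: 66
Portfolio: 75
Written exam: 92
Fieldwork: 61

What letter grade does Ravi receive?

Reflections: drop 53, 54 → average of remaining 10 = 717/10 = 71.7
Weighted total:
  Reading responses 51 × 0.24 = 12.24
  Reflections 71.7 × 0.07 = 5.019
  Essays 70 × 0.05 = 3.5
  Discussion 64.5 × 0.12 = 7.74
  Participation 66 × 0.11 = 7.26
  Portfolio 75 × 0.09 = 6.75
  Written exam 92 × 0.15 = 13.8
  Fieldwork 61 × 0.17 = 10.37
Sum = 66.679
66.679 is ≥ 60 and < 67 → D

D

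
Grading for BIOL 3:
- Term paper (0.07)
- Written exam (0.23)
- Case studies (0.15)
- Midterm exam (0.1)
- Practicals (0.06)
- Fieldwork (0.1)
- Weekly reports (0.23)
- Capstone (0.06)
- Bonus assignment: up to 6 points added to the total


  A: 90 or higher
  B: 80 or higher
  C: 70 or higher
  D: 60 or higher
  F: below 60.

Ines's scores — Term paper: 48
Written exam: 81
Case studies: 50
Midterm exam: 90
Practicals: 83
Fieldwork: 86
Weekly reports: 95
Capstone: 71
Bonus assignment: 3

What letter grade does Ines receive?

Weighted total:
  Term paper 48 × 0.07 = 3.36
  Written exam 81 × 0.23 = 18.63
  Case studies 50 × 0.15 = 7.5
  Midterm exam 90 × 0.1 = 9
  Practicals 83 × 0.06 = 4.98
  Fieldwork 86 × 0.1 = 8.6
  Weekly reports 95 × 0.23 = 21.85
  Capstone 71 × 0.06 = 4.26
Sum = 78.18
Bonus assignment: 78.18 + 3 = 81.18
81.18 is ≥ 80 and < 90 → B

B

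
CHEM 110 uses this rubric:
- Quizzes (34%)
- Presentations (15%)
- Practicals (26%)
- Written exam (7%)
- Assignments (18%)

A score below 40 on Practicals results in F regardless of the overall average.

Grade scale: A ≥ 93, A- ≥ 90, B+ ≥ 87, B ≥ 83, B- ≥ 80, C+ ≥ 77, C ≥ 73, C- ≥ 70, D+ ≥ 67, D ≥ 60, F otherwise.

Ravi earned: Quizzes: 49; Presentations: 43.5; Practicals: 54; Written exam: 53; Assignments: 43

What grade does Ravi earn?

Practicals score 54 ≥ 40: minimum met.
Weighted total:
  Quizzes 49 × 0.34 = 16.66
  Presentations 43.5 × 0.15 = 6.525
  Practicals 54 × 0.26 = 14.04
  Written exam 53 × 0.07 = 3.71
  Assignments 43 × 0.18 = 7.74
Sum = 48.675
48.675 < 60 → F

F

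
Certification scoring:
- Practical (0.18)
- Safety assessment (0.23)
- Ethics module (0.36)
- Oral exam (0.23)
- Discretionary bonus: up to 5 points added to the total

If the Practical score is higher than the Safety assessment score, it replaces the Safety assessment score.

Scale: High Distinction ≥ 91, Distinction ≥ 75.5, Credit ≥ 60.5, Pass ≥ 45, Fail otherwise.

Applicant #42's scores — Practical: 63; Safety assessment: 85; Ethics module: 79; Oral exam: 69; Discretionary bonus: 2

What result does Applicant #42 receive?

Distinction

Practical (63) ≤ Safety assessment (85), so Safety assessment stays at 85.
Weighted total:
  Practical 63 × 0.18 = 11.34
  Safety assessment 85 × 0.23 = 19.55
  Ethics module 79 × 0.36 = 28.44
  Oral exam 69 × 0.23 = 15.87
Sum = 75.2
Discretionary bonus: 75.2 + 2 = 77.2
77.2 is ≥ 75.5 and < 91 → Distinction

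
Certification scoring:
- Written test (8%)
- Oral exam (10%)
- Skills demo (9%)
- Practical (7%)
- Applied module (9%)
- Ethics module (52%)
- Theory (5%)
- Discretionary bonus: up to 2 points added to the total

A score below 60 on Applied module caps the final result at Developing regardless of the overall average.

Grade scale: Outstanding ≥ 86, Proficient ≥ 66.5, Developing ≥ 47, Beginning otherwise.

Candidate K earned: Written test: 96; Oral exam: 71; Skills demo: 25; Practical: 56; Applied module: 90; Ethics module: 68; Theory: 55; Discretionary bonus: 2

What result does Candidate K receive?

Applied module score 90 ≥ 60: minimum met.
Weighted total:
  Written test 96 × 0.08 = 7.68
  Oral exam 71 × 0.1 = 7.1
  Skills demo 25 × 0.09 = 2.25
  Practical 56 × 0.07 = 3.92
  Applied module 90 × 0.09 = 8.1
  Ethics module 68 × 0.52 = 35.36
  Theory 55 × 0.05 = 2.75
Sum = 67.16
Discretionary bonus: 67.16 + 2 = 69.16
69.16 is ≥ 66.5 and < 86 → Proficient

Proficient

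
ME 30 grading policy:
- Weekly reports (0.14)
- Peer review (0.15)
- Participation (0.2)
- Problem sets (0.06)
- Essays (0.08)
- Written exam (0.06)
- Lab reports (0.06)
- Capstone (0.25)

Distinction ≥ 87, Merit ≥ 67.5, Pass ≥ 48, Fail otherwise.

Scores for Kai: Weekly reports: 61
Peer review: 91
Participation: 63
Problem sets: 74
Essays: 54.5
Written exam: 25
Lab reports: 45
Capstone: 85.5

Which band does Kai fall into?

Merit

Weighted total:
  Weekly reports 61 × 0.14 = 8.54
  Peer review 91 × 0.15 = 13.65
  Participation 63 × 0.2 = 12.6
  Problem sets 74 × 0.06 = 4.44
  Essays 54.5 × 0.08 = 4.36
  Written exam 25 × 0.06 = 1.5
  Lab reports 45 × 0.06 = 2.7
  Capstone 85.5 × 0.25 = 21.375
Sum = 69.165
69.165 is ≥ 67.5 and < 87 → Merit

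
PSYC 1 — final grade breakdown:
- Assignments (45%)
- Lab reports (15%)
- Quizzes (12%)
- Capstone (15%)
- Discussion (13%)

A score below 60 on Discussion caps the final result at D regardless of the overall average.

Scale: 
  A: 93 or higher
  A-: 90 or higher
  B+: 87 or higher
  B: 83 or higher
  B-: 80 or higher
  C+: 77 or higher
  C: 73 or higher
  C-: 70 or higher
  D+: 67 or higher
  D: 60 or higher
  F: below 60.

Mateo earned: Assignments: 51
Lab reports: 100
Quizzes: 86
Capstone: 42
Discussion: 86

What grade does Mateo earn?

Discussion score 86 ≥ 60: minimum met.
Weighted total:
  Assignments 51 × 0.45 = 22.95
  Lab reports 100 × 0.15 = 15
  Quizzes 86 × 0.12 = 10.32
  Capstone 42 × 0.15 = 6.3
  Discussion 86 × 0.13 = 11.18
Sum = 65.75
65.75 is ≥ 60 and < 67 → D

D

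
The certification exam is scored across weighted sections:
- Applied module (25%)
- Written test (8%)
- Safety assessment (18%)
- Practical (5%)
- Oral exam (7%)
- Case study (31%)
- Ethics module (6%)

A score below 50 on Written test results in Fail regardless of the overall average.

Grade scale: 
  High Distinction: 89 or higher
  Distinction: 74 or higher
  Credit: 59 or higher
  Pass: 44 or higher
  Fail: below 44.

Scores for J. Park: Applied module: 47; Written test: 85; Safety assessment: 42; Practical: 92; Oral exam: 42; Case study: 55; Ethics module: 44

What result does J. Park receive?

Pass

Written test score 85 ≥ 50: minimum met.
Weighted total:
  Applied module 47 × 0.25 = 11.75
  Written test 85 × 0.08 = 6.8
  Safety assessment 42 × 0.18 = 7.56
  Practical 92 × 0.05 = 4.6
  Oral exam 42 × 0.07 = 2.94
  Case study 55 × 0.31 = 17.05
  Ethics module 44 × 0.06 = 2.64
Sum = 53.34
53.34 is ≥ 44 and < 59 → Pass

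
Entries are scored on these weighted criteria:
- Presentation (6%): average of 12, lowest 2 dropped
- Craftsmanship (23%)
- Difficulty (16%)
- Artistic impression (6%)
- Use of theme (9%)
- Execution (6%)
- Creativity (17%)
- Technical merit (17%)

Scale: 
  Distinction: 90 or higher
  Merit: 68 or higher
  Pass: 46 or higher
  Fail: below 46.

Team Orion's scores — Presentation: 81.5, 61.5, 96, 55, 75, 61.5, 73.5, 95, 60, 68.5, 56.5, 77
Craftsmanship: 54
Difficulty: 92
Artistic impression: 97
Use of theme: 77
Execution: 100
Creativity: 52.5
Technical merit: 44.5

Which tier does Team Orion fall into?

Pass

Presentation: drop 55, 56.5 → average of remaining 10 = 749.5/10 = 74.95
Weighted total:
  Presentation 74.95 × 0.06 = 4.497
  Craftsmanship 54 × 0.23 = 12.42
  Difficulty 92 × 0.16 = 14.72
  Artistic impression 97 × 0.06 = 5.82
  Use of theme 77 × 0.09 = 6.93
  Execution 100 × 0.06 = 6
  Creativity 52.5 × 0.17 = 8.925
  Technical merit 44.5 × 0.17 = 7.565
Sum = 66.877
66.877 is ≥ 46 and < 68 → Pass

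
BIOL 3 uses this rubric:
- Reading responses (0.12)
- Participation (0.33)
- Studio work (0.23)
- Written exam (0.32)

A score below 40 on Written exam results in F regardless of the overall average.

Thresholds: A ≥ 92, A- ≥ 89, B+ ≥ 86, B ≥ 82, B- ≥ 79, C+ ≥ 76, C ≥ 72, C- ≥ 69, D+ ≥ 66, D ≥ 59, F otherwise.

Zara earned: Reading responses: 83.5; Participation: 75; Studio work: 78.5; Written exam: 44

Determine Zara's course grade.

Written exam score 44 ≥ 40: minimum met.
Weighted total:
  Reading responses 83.5 × 0.12 = 10.02
  Participation 75 × 0.33 = 24.75
  Studio work 78.5 × 0.23 = 18.055
  Written exam 44 × 0.32 = 14.08
Sum = 66.905
66.905 is ≥ 66 and < 69 → D+

D+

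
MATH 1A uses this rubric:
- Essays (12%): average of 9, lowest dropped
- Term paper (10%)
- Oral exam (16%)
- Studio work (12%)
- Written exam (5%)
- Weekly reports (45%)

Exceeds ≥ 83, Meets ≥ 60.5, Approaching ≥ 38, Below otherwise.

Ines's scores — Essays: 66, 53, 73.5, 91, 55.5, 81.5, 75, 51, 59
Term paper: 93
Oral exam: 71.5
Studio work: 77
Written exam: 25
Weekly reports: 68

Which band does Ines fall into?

Essays: drop 51 → average of remaining 8 = 554.5/8 = 69.3125
Weighted total:
  Essays 69.3125 × 0.12 = 8.3175
  Term paper 93 × 0.1 = 9.3
  Oral exam 71.5 × 0.16 = 11.44
  Studio work 77 × 0.12 = 9.24
  Written exam 25 × 0.05 = 1.25
  Weekly reports 68 × 0.45 = 30.6
Sum = 70.1475
70.1475 is ≥ 60.5 and < 83 → Meets

Meets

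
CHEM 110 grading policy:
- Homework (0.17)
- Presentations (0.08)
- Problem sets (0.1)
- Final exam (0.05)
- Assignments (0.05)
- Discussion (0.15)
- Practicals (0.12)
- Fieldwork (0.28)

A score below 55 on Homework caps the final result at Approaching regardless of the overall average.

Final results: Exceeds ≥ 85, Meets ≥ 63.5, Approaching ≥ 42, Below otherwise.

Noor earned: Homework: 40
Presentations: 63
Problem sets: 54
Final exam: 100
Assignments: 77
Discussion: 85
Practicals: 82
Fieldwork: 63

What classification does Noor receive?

Homework score 40 < 55: minimum not met.
Weighted total:
  Homework 40 × 0.17 = 6.8
  Presentations 63 × 0.08 = 5.04
  Problem sets 54 × 0.1 = 5.4
  Final exam 100 × 0.05 = 5
  Assignments 77 × 0.05 = 3.85
  Discussion 85 × 0.15 = 12.75
  Practicals 82 × 0.12 = 9.84
  Fieldwork 63 × 0.28 = 17.64
Sum = 66.32
66.32 would be Meets; cap at Approaching applies → Approaching.

Approaching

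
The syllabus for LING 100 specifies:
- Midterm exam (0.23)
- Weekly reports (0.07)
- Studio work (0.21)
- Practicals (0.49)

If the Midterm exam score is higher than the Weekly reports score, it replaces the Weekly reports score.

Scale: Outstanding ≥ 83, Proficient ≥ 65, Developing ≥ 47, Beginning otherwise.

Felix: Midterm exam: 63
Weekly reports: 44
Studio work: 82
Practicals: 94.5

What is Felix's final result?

Midterm exam (63) > Weekly reports (44), so Weekly reports counts as 63.
Weighted total:
  Midterm exam 63 × 0.23 = 14.49
  Weekly reports 63 × 0.07 = 4.41
  Studio work 82 × 0.21 = 17.22
  Practicals 94.5 × 0.49 = 46.305
Sum = 82.425
82.425 is ≥ 65 and < 83 → Proficient

Proficient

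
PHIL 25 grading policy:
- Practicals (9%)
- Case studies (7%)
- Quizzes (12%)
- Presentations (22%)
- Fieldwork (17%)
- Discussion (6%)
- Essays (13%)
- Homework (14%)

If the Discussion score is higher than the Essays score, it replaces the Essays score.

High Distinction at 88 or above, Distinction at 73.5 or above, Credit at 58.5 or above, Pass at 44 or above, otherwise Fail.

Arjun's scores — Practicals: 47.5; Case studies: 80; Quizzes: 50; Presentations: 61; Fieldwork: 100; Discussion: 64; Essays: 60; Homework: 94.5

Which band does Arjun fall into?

Credit

Discussion (64) > Essays (60), so Essays counts as 64.
Weighted total:
  Practicals 47.5 × 0.09 = 4.275
  Case studies 80 × 0.07 = 5.6
  Quizzes 50 × 0.12 = 6
  Presentations 61 × 0.22 = 13.42
  Fieldwork 100 × 0.17 = 17
  Discussion 64 × 0.06 = 3.84
  Essays 64 × 0.13 = 8.32
  Homework 94.5 × 0.14 = 13.23
Sum = 71.685
71.685 is ≥ 58.5 and < 73.5 → Credit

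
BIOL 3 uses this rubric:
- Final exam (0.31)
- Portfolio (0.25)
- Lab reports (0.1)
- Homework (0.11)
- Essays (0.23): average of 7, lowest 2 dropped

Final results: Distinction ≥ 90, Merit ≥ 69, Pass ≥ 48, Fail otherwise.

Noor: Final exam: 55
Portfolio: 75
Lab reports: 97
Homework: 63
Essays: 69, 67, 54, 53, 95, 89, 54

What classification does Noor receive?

Essays: drop 53, 54 → average of remaining 5 = 374/5 = 74.8
Weighted total:
  Final exam 55 × 0.31 = 17.05
  Portfolio 75 × 0.25 = 18.75
  Lab reports 97 × 0.1 = 9.7
  Homework 63 × 0.11 = 6.93
  Essays 74.8 × 0.23 = 17.204
Sum = 69.634
69.634 is ≥ 69 and < 90 → Merit

Merit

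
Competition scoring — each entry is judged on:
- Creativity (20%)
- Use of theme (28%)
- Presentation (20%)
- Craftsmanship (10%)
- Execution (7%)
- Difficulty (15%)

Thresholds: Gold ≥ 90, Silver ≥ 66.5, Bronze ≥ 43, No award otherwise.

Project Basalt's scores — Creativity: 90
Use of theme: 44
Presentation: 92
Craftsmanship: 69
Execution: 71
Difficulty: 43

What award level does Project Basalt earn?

Weighted total:
  Creativity 90 × 0.2 = 18
  Use of theme 44 × 0.28 = 12.32
  Presentation 92 × 0.2 = 18.4
  Craftsmanship 69 × 0.1 = 6.9
  Execution 71 × 0.07 = 4.97
  Difficulty 43 × 0.15 = 6.45
Sum = 67.04
67.04 is ≥ 66.5 and < 90 → Silver

Silver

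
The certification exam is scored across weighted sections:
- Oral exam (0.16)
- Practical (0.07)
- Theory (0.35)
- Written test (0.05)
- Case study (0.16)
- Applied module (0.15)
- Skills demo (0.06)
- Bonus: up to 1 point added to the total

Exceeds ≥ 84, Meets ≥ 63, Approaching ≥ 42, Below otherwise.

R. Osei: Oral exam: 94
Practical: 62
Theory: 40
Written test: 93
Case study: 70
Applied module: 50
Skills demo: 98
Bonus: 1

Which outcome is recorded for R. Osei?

Meets

Weighted total:
  Oral exam 94 × 0.16 = 15.04
  Practical 62 × 0.07 = 4.34
  Theory 40 × 0.35 = 14
  Written test 93 × 0.05 = 4.65
  Case study 70 × 0.16 = 11.2
  Applied module 50 × 0.15 = 7.5
  Skills demo 98 × 0.06 = 5.88
Sum = 62.61
Bonus: 62.61 + 1 = 63.61
63.61 is ≥ 63 and < 84 → Meets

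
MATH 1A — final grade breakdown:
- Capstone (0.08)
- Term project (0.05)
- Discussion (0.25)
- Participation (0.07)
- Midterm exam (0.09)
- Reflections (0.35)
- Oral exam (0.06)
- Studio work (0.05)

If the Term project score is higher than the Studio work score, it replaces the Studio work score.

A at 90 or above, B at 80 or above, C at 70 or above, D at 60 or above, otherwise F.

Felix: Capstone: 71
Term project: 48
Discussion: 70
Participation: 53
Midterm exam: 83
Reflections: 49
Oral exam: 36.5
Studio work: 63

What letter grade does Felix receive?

F

Term project (48) ≤ Studio work (63), so Studio work stays at 63.
Weighted total:
  Capstone 71 × 0.08 = 5.68
  Term project 48 × 0.05 = 2.4
  Discussion 70 × 0.25 = 17.5
  Participation 53 × 0.07 = 3.71
  Midterm exam 83 × 0.09 = 7.47
  Reflections 49 × 0.35 = 17.15
  Oral exam 36.5 × 0.06 = 2.19
  Studio work 63 × 0.05 = 3.15
Sum = 59.25
59.25 < 60 → F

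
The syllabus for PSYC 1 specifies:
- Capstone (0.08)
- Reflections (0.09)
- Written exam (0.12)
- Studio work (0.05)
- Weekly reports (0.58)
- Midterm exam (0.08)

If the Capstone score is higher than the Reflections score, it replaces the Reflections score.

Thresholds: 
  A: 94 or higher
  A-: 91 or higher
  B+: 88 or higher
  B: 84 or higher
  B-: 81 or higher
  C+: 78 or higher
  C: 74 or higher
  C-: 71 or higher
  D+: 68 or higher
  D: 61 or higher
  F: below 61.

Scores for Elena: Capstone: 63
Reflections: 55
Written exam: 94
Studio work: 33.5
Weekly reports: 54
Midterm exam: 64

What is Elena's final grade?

F

Capstone (63) > Reflections (55), so Reflections counts as 63.
Weighted total:
  Capstone 63 × 0.08 = 5.04
  Reflections 63 × 0.09 = 5.67
  Written exam 94 × 0.12 = 11.28
  Studio work 33.5 × 0.05 = 1.675
  Weekly reports 54 × 0.58 = 31.32
  Midterm exam 64 × 0.08 = 5.12
Sum = 60.105
60.105 < 61 → F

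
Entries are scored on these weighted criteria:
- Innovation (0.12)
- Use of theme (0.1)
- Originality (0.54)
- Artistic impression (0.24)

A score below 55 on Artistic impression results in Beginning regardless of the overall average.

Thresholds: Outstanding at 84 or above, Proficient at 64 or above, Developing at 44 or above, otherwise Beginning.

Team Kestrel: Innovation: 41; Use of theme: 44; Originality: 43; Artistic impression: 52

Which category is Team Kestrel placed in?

Beginning

Artistic impression score 52 < 55: minimum not met.
Weighted total:
  Innovation 41 × 0.12 = 4.92
  Use of theme 44 × 0.1 = 4.4
  Originality 43 × 0.54 = 23.22
  Artistic impression 52 × 0.24 = 12.48
Sum = 45.02
Because the Artistic impression minimum was not met, the result is Beginning.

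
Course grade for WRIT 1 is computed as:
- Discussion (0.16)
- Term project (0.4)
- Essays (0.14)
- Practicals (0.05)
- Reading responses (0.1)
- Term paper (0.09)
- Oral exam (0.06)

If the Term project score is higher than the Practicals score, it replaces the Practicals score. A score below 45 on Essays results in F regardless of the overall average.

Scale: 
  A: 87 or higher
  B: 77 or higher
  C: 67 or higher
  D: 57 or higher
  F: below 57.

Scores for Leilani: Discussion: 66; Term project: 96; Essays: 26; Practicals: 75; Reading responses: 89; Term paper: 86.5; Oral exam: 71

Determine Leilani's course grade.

F

Term project (96) > Practicals (75), so Practicals counts as 96.
Essays score 26 < 45: minimum not met.
Weighted total:
  Discussion 66 × 0.16 = 10.56
  Term project 96 × 0.4 = 38.4
  Essays 26 × 0.14 = 3.64
  Practicals 96 × 0.05 = 4.8
  Reading responses 89 × 0.1 = 8.9
  Term paper 86.5 × 0.09 = 7.785
  Oral exam 71 × 0.06 = 4.26
Sum = 78.345
Because the Essays minimum was not met, the result is F.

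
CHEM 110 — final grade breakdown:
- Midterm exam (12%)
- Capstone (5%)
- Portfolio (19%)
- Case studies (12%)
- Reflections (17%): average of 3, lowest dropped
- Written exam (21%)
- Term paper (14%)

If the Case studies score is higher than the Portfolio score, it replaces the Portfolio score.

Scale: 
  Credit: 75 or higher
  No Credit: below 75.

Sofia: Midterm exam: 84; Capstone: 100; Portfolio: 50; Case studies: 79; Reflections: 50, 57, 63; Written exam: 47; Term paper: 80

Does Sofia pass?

Reflections: drop 50 → average of remaining 2 = 120/2 = 60
Case studies (79) > Portfolio (50), so Portfolio counts as 79.
Weighted total:
  Midterm exam 84 × 0.12 = 10.08
  Capstone 100 × 0.05 = 5
  Portfolio 79 × 0.19 = 15.01
  Case studies 79 × 0.12 = 9.48
  Reflections 60 × 0.17 = 10.2
  Written exam 47 × 0.21 = 9.87
  Term paper 80 × 0.14 = 11.2
Sum = 70.84
70.84 < 75 → No Credit

No Credit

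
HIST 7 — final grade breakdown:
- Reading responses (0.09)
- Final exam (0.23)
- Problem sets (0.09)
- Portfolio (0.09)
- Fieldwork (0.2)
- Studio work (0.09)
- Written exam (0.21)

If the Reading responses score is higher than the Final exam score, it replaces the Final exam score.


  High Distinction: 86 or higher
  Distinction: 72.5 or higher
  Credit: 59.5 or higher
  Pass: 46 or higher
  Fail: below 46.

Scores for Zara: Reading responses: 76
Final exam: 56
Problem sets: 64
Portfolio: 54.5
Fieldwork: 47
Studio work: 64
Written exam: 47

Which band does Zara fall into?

Credit

Reading responses (76) > Final exam (56), so Final exam counts as 76.
Weighted total:
  Reading responses 76 × 0.09 = 6.84
  Final exam 76 × 0.23 = 17.48
  Problem sets 64 × 0.09 = 5.76
  Portfolio 54.5 × 0.09 = 4.905
  Fieldwork 47 × 0.2 = 9.4
  Studio work 64 × 0.09 = 5.76
  Written exam 47 × 0.21 = 9.87
Sum = 60.015
60.015 is ≥ 59.5 and < 72.5 → Credit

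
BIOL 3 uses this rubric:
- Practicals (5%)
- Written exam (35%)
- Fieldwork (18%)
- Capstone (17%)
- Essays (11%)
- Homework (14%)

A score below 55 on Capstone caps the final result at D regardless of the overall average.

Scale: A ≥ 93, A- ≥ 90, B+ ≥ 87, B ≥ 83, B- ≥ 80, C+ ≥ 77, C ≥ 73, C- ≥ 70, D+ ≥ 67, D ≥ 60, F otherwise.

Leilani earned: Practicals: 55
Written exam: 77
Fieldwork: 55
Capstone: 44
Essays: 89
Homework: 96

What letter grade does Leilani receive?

Capstone score 44 < 55: minimum not met.
Weighted total:
  Practicals 55 × 0.05 = 2.75
  Written exam 77 × 0.35 = 26.95
  Fieldwork 55 × 0.18 = 9.9
  Capstone 44 × 0.17 = 7.48
  Essays 89 × 0.11 = 9.79
  Homework 96 × 0.14 = 13.44
Sum = 70.31
70.31 would be C-; cap at D applies → D.

D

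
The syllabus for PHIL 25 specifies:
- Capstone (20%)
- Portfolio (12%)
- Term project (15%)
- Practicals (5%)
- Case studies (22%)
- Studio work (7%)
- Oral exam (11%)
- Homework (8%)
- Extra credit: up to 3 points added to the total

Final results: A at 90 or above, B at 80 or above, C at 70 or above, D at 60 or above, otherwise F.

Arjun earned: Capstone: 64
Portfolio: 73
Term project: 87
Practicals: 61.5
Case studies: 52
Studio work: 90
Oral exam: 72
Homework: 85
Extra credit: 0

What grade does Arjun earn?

Weighted total:
  Capstone 64 × 0.2 = 12.8
  Portfolio 73 × 0.12 = 8.76
  Term project 87 × 0.15 = 13.05
  Practicals 61.5 × 0.05 = 3.075
  Case studies 52 × 0.22 = 11.44
  Studio work 90 × 0.07 = 6.3
  Oral exam 72 × 0.11 = 7.92
  Homework 85 × 0.08 = 6.8
Sum = 70.145
Extra credit: 70.145 + 0 = 70.145
70.145 is ≥ 70 and < 80 → C

C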